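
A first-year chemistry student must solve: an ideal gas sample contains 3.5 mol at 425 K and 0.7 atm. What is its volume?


PV = nRT  (R = 0.08206 L·atm/(mol·K))
V = nRT/P = 3.5×0.08206×425/0.7
= 174.377 L

174.377 L


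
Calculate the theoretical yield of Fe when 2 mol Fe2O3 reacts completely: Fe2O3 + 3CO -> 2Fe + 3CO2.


Mole ratio Fe:Fe2O3 = 2:1
n(Fe) = 2 × 2/1 = 4.000 mol
mass = 4.000 × 55.85 = 223.4 g

223.4 g


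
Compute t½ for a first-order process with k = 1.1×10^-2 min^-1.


t½ = ln2/k = 0.693147/(1.1×10^-2 min^-1)
= 63.01 min

63.01 min


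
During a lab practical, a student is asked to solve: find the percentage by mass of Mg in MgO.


M(MgO) = 1×24.31 + 1×16.0 = 40.31 g/mol
Mass of Mg = 1 × 24.31 = 24.31 g/mol
% Mg = 24.31/40.31 × 100 = 60.31%

60.31%


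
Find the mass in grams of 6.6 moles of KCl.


M(KCl) = 74.55 g/mol
mass = n × M = 6.6 × 74.55 = 492.03 g

492.03 g


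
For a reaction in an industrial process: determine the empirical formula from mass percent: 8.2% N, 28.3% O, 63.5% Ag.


Assume 100 g sample. Moles of each element:
  N: 8.2/14.01 = 0.585 mol
  O: 28.3/16.0 = 1.769 mol
  Ag: 63.5/107.87 = 0.589 mol
Divide by smallest (0.585):
  N: 0.585/0.585 = 1.0
  O: 1.769/0.585 = 3.02
  Ag: 0.589/0.585 = 1.01
Empirical formula: AgNO3

AgNO3


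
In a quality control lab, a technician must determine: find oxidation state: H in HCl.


H is +1 with nonmetals
Oxidation number: +1

+1


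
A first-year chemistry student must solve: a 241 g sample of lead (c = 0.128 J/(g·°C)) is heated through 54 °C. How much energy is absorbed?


q = mcΔT = 241 × 0.128 × 54
= 1665.79 J

1665.79 J


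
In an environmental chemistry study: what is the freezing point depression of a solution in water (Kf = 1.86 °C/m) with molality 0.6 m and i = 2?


ΔTf = Kf × m × i
= 1.86 × 0.6 × 2
= 2.232 °C

2.232 °C


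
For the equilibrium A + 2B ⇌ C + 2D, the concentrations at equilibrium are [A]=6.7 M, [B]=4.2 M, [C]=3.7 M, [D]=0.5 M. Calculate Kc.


Kc = [C][D]^2/([A][B]^2)
= (3.7^1 × 0.5^2)/(6.7^1 × 4.2^2)
= 0.925/118.188
= 0.007827

0.007827


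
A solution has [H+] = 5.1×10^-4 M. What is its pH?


pH = -log10([H+]) = -log10(5.1×10^-4)
= 4 - log10(5.1)
= 4 - 0.71
= 3.29

3.29


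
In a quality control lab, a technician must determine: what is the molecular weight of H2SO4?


M(H2SO4) = 2×1.008 + 1×32.07 + 4×16.0
= 2.02 + 32.07 + 64.0
= 98.09 g/mol

98.09 g/mol


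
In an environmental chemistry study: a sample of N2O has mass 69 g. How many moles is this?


M(N2O) = 44.02 g/mol
n = mass/M = 69/44.02 = 1.5675 mol

1.5675 mol


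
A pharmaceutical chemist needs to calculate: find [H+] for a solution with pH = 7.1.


[H+] = 10^(-pH) = 10^(-7.1)
= 7.94×10^-8 M

7.94×10^-8 M


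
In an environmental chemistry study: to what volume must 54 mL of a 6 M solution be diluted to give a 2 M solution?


C1V1 = C2V2
6 × 54 = 2 × V2
V2 = 324/2 = 162.0 mL

162.0 mL


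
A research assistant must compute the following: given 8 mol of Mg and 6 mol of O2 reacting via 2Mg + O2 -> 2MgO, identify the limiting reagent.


Mole ratio available / coefficient:
  Mg: 8/2 = 4.000
  O2: 6/1 = 6.000
Smaller ratio is limiting.

Mg


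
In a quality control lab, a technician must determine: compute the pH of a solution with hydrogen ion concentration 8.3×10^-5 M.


pH = -log10([H+]) = -log10(8.3×10^-5)
= 5 - log10(8.3)
= 5 - 0.92
= 4.08

4.08


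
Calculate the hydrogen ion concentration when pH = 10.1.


[H+] = 10^(-pH) = 10^(-10.1)
= 7.94×10^-11 M

7.94×10^-11 M


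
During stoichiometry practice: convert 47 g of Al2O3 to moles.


M(Al2O3) = 101.96 g/mol
n = mass/M = 47/101.96 = 0.461 mol

0.461 mol


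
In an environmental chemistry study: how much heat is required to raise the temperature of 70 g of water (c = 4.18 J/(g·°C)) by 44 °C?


q = mcΔT = 70 × 4.18 × 44
= 12874.40 J

12874.40 J


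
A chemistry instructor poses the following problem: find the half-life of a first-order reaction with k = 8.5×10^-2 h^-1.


t½ = ln2/k = 0.693147/(8.5×10^-2 h^-1)
= 8.155 h

8.155 h


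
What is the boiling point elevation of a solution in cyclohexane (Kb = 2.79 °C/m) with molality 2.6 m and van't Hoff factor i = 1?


ΔTb = Kb × m × i
= 2.79 × 2.6 × 1
= 7.254 °C

7.254 °C


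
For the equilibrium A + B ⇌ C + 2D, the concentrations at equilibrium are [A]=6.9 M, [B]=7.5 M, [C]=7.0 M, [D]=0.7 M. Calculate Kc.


Kc = [C][D]^2/([A][B])
= (7.0^1 × 0.7^2)/(6.9^1 × 7.5^1)
= 3.43/51.75
= 0.06628

0.06628


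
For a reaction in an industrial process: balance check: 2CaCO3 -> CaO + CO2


Equation: 2CaCO3 -> CaO + CO2
Check atoms: C: 2≠1, Ca: 2≠1, O: 6≠3
Not balanced

No, not balanced


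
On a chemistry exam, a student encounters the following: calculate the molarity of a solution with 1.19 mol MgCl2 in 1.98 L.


M = n/V = 1.19/1.98 = 0.601 mol/L

0.601 M


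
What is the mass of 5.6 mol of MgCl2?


M(MgCl2) = 95.21 g/mol
mass = n × M = 5.6 × 95.21 = 533.18 g

533.18 g


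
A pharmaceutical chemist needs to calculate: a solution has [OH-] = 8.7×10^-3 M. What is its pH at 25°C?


pOH = -log10([OH-]) = -log10(8.7×10^-3)
= 3 - log10(8.7) = 2.06
pH = 14 - pOH = 14 - 2.06 = 11.94

11.94


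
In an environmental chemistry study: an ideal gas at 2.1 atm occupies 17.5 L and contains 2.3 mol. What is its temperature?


PV = nRT  (R = 0.08206 L·atm/(mol·K))
T = PV/(nR) = 2.1×17.5/(2.3×0.08206)
= 36.75/0.188738
= 194.71 K

194.71 K


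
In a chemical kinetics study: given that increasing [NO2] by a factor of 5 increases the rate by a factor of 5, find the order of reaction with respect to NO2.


rate ∝ [NO2]^n
5^n = 5 → n = 1
Order in NO2: 1

1


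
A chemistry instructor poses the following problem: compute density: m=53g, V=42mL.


ρ = mass/volume
= 53/42
= 1.262 g/mL

1.262 g/mL


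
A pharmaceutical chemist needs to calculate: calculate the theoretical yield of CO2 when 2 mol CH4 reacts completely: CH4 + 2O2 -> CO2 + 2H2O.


Mole ratio CO2:CH4 = 1:1
n(CO2) = 2 × 1/1 = 2.000 mol
mass = 2.000 × 44.01 = 88.02 g

88.02 g


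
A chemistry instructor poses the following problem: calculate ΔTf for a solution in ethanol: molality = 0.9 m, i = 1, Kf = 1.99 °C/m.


ΔTf = Kf × m × i
= 1.99 × 0.9 × 1
= 1.791 °C

1.791 °C


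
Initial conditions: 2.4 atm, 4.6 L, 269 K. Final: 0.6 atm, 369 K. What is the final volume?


P1V1/T1 = P2V2/T2
V2 = P1V1T2/(T1P2)
= 2.4×4.6×369/(269×0.6)
= 25.24 L

25.24 L


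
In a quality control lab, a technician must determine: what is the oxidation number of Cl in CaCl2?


halide: -1
Oxidation number: -1

-1


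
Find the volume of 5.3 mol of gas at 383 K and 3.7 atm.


PV = nRT  (R = 0.08206 L·atm/(mol·K))
V = nRT/P = 5.3×0.08206×383/3.7
= 45.02 L

45.02 L


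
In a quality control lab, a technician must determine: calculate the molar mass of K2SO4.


M(K2SO4) = 2×39.1 + 1×32.07 + 4×16.0
= 78.2 + 32.07 + 64.0
= 174.27 g/mol

174.27 g/mol


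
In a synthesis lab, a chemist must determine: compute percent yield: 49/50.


% yield = actual/theoretical × 100
= 49/50 × 100
= 98.0%

98.0%


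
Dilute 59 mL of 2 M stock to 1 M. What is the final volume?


C1V1 = C2V2
2 × 59 = 1 × V2
V2 = 118/1 = 118.0 mL

118.0 mL


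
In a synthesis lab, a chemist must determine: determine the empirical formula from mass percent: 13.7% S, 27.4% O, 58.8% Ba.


Assume 100 g sample. Moles of each element:
  S: 13.7/32.07 = 0.427 mol
  O: 27.4/16.0 = 1.712 mol
  Ba: 58.8/137.33 = 0.428 mol
Divide by smallest (0.427):
  S: 0.427/0.427 = 1.0
  O: 1.712/0.427 = 4.01
  Ba: 0.428/0.427 = 1.0
Empirical formula: BaSO4

BaSO4


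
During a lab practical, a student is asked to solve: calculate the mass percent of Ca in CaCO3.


M(CaCO3) = 1×40.08 + 1×12.01 + 3×16.0 = 100.09 g/mol
Mass of Ca = 1 × 40.08 = 40.08 g/mol
% Ca = 40.08/100.09 × 100 = 40.04%

40.04%


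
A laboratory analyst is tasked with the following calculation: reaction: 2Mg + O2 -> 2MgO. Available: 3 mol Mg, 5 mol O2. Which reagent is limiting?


Mole ratio available / coefficient:
  Mg: 3/2 = 1.500
  O2: 5/1 = 5.000
Smaller ratio is limiting.

Mg


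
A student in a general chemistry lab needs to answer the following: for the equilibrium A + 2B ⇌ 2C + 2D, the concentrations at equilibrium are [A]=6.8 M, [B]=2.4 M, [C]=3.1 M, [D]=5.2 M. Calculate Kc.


Kc = [C]^2[D]^2/([A][B]^2)
= (3.1^2 × 5.2^2)/(6.8^1 × 2.4^2)
= 259.8544/39.168
= 6.634

6.634


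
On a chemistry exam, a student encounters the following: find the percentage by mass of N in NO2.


M(NO2) = 1×14.01 + 2×16.0 = 46.01 g/mol
Mass of N = 1 × 14.01 = 14.01 g/mol
% N = 14.01/46.01 × 100 = 30.45%

30.45%


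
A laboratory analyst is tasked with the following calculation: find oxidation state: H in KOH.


H is +1 with nonmetals
Oxidation number: +1

+1


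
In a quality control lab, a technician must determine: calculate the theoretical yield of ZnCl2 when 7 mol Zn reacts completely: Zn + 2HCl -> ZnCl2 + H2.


Mole ratio ZnCl2:Zn = 1:1
n(ZnCl2) = 7 × 1/1 = 7.000 mol
mass = 7.000 × 136.28 = 953.96 g

953.96 g


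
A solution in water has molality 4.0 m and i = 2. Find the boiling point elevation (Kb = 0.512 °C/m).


ΔTb = Kb × m × i
= 0.512 × 4.0 × 2
= 4.096 °C

4.096 °C


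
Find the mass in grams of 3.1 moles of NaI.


M(NaI) = 149.89 g/mol
mass = n × M = 3.1 × 149.89 = 464.66 g

464.66 g


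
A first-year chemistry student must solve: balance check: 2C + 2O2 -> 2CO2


Equation: 2C + 2O2 -> 2CO2
Check atoms: C: 2=2, O: 4=4
Balanced

Yes, balanced


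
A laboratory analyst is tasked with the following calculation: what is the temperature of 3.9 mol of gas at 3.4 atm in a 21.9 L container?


PV = nRT  (R = 0.08206 L·atm/(mol·K))
T = PV/(nR) = 3.4×21.9/(3.9×0.08206)
= 74.46/0.320034
= 232.66 K

232.66 K


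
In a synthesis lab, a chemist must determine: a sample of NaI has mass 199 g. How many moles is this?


M(NaI) = 149.89 g/mol
n = mass/M = 199/149.89 = 1.3276 mol

1.3276 mol


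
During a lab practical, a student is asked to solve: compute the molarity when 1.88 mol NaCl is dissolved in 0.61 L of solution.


M = n/V = 1.88/0.61 = 3.082 mol/L

3.082 M


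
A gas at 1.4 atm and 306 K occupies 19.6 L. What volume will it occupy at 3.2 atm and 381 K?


P1V1/T1 = P2V2/T2
V2 = P1V1T2/(T1P2)
= 1.4×19.6×381/(306×3.2)
= 10.677 L

10.677 L


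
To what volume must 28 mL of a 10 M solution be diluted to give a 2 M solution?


C1V1 = C2V2
10 × 28 = 2 × V2
V2 = 280/2 = 140.0 mL

140.0 mL


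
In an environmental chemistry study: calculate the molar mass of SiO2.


M(SiO2) = 1×28.09 + 2×16.0
= 28.09 + 32.0
= 60.09 g/mol

60.09 g/mol


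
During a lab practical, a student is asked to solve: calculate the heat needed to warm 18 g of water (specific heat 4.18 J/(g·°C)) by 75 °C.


q = mcΔT = 18 × 4.18 × 75
= 5643.00 J

5643.00 J


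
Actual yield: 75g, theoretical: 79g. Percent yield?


% yield = actual/theoretical × 100
= 75/79 × 100
= 94.94%

94.94%


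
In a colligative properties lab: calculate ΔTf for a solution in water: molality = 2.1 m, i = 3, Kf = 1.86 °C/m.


ΔTf = Kf × m × i
= 1.86 × 2.1 × 3
= 11.718 °C

11.718 °C


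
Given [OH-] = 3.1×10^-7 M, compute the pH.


pOH = -log10([OH-]) = -log10(3.1×10^-7)
= 7 - log10(3.1) = 6.51
pH = 14 - pOH = 14 - 6.51 = 7.49

7.49


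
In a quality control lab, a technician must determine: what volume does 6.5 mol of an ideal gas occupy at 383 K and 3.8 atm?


PV = nRT  (R = 0.08206 L·atm/(mol·K))
V = nRT/P = 6.5×0.08206×383/3.8
= 53.76 L

53.76 L


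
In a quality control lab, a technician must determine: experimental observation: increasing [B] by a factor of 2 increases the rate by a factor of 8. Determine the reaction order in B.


rate ∝ [B]^n
2^n = 8 → n = 3
Order in B: 3

3


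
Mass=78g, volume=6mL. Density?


ρ = mass/volume
= 78/6
= 13.0 g/mL

13.0 g/mL


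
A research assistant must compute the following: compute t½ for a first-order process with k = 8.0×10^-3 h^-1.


t½ = ln2/k = 0.693147/(8.0×10^-3 h^-1)
= 86.64 h

86.64 h


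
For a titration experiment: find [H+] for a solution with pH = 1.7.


[H+] = 10^(-pH) = 10^(-1.7)
= 2.0×10^-2 M

2.0×10^-2 M


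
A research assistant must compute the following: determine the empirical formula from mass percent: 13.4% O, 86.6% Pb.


Assume 100 g sample. Moles of each element:
  O: 13.4/16.0 = 0.838 mol
  Pb: 86.6/207.2 = 0.418 mol
Divide by smallest (0.418):
  O: 0.838/0.418 = 2.0
  Pb: 0.418/0.418 = 1.0
Empirical formula: PbO2

PbO2


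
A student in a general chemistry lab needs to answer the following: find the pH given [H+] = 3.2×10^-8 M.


pH = -log10([H+]) = -log10(3.2×10^-8)
= 8 - log10(3.2)
= 8 - 0.51
= 7.49

7.49


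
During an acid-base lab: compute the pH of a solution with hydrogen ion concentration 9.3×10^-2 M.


pH = -log10([H+]) = -log10(9.3×10^-2)
= 2 - log10(9.3)
= 2 - 0.97
= 1.03

1.03


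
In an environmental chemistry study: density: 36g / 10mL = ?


ρ = mass/volume
= 36/10
= 3.6 g/mL

3.6 g/mL


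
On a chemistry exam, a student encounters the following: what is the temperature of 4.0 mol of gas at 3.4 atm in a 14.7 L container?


PV = nRT  (R = 0.08206 L·atm/(mol·K))
T = PV/(nR) = 3.4×14.7/(4.0×0.08206)
= 49.98/0.328240
= 152.27 K

152.27 K


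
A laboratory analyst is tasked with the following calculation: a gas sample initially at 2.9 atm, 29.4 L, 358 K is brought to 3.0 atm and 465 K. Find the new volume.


P1V1/T1 = P2V2/T2
V2 = P1V1T2/(T1P2)
= 2.9×29.4×465/(358×3.0)
= 36.914 L

36.914 L


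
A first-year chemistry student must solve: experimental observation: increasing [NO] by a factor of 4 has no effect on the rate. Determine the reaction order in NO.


rate ∝ [NO]^n
rate ∝ [NO]^0
Order in NO: 0

0


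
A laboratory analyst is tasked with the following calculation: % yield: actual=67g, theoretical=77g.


% yield = actual/theoretical × 100
= 67/77 × 100
= 87.01%

87.01%


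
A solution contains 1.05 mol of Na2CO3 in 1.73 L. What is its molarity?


M = n/V = 1.05/1.73 = 0.607 mol/L

0.607 M


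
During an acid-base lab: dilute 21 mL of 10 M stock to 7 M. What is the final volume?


C1V1 = C2V2
10 × 21 = 7 × V2
V2 = 210/7 = 30.0 mL

30.0 mL


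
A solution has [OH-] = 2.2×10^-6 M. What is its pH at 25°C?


pOH = -log10([OH-]) = -log10(2.2×10^-6)
= 6 - log10(2.2) = 5.66
pH = 14 - pOH = 14 - 5.66 = 8.34

8.34


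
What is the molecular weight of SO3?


M(SO3) = 1×32.07 + 3×16.0
= 32.07 + 48.0
= 80.07 g/mol

80.07 g/mol


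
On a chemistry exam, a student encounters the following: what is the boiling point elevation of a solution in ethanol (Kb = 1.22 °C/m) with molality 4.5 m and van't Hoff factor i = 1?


ΔTb = Kb × m × i
= 1.22 × 4.5 × 1
= 5.49 °C

5.49 °C


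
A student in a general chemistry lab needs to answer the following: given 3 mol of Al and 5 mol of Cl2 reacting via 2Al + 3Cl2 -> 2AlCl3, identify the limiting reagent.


Mole ratio available / coefficient:
  Al: 3/2 = 1.500
  Cl2: 5/3 = 1.667
Smaller ratio is limiting.

Al


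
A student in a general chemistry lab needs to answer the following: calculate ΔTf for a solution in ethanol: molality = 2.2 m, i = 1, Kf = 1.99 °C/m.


ΔTf = Kf × m × i
= 1.99 × 2.2 × 1
= 4.378 °C

4.378 °C


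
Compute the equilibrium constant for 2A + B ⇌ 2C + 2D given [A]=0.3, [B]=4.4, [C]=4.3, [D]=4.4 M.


Kc = [C]^2[D]^2/([A]^2[B])
= (4.3^2 × 4.4^2)/(0.3^2 × 4.4^1)
= 357.9664/0.396
= 904.0

904.0


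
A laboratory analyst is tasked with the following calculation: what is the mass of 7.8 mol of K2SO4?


M(K2SO4) = 174.27 g/mol
mass = n × M = 7.8 × 174.27 = 1359.31 g

1359.31 g


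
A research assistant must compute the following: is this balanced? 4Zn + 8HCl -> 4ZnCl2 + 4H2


Equation: 4Zn + 8HCl -> 4ZnCl2 + 4H2
Check atoms: Cl: 8=8, H: 8=8, Zn: 4=4
Balanced

Yes, balanced


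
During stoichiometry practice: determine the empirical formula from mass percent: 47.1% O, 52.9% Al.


Assume 100 g sample. Moles of each element:
  O: 47.1/16.0 = 2.944 mol
  Al: 52.9/26.98 = 1.961 mol
Divide by smallest (1.961):
  O: 2.944/1.961 = 1.5
  Al: 1.961/1.961 = 1.0
Multiply all ratios by 2 to obtain whole numbers.
Empirical formula: Al2O3

Al2O3


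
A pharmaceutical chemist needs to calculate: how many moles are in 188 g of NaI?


M(NaI) = 149.89 g/mol
n = mass/M = 188/149.89 = 1.2543 mol

1.2543 mol


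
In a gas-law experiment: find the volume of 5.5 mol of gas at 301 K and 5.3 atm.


PV = nRT  (R = 0.08206 L·atm/(mol·K))
V = nRT/P = 5.5×0.08206×301/5.3
= 25.632 L

25.632 L


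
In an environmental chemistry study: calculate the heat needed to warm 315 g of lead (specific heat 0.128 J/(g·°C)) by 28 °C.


q = mcΔT = 315 × 0.128 × 28
= 1128.96 J

1128.96 J


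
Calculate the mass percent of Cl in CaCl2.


M(CaCl2) = 1×40.08 + 2×35.45 = 110.98 g/mol
Mass of Cl = 2 × 35.45 = 70.90 g/mol
% Cl = 70.90/110.98 × 100 = 63.89%

63.89%


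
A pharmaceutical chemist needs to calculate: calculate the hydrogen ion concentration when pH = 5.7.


[H+] = 10^(-pH) = 10^(-5.7)
= 2.0×10^-6 M

2.0×10^-6 M


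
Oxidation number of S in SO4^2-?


x + 4(-2) = -2, so x = +6
Oxidation number: +6

+6


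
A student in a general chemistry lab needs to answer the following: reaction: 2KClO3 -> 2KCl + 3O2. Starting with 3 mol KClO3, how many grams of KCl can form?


Mole ratio KCl:KClO3 = 2:2
n(KCl) = 3 × 2/2 = 3.000 mol
mass = 3.000 × 74.55 = 223.65 g

223.65 g


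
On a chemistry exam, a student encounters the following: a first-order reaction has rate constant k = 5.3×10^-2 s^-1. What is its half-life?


t½ = ln2/k = 0.693147/(5.3×10^-2 s^-1)
= 13.08 s

13.08 s


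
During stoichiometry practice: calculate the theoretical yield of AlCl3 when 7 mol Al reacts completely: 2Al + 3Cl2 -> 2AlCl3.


Mole ratio AlCl3:Al = 2:2
n(AlCl3) = 7 × 2/2 = 7.000 mol
mass = 7.000 × 133.33 = 933.31 g

933.31 g


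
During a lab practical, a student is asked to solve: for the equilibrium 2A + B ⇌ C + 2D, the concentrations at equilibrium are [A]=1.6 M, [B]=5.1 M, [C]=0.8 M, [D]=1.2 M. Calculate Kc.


Kc = [C][D]^2/([A]^2[B])
= (0.8^1 × 1.2^2)/(1.6^2 × 5.1^1)
= 1.152/13.056
= 0.08824

0.08824


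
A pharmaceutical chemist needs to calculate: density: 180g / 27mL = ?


ρ = mass/volume
= 180/27
= 6.667 g/mL

6.667 g/mL


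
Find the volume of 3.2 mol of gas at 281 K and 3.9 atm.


PV = nRT  (R = 0.08206 L·atm/(mol·K))
V = nRT/P = 3.2×0.08206×281/3.9
= 18.92 L

18.92 L


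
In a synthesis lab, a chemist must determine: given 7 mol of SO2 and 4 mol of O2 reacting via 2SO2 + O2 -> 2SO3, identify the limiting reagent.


Mole ratio available / coefficient:
  SO2: 7/2 = 3.500
  O2: 4/1 = 4.000
Smaller ratio is limiting.

SO2


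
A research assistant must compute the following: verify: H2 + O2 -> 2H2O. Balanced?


Equation: H2 + O2 -> 2H2O
Check atoms: H: 2≠4, O: 2=2
Not balanced

No, not balanced


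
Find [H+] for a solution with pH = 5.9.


[H+] = 10^(-pH) = 10^(-5.9)
= 1.26×10^-6 M

1.26×10^-6 M


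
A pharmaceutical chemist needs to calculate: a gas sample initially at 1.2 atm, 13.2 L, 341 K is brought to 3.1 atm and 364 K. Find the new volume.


P1V1/T1 = P2V2/T2
V2 = P1V1T2/(T1P2)
= 1.2×13.2×364/(341×3.1)
= 5.454 L

5.454 L


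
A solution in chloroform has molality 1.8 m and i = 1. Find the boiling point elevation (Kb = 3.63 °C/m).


ΔTb = Kb × m × i
= 3.63 × 1.8 × 1
= 6.534 °C

6.534 °C


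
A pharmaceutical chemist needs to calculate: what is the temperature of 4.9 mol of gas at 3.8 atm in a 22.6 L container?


PV = nRT  (R = 0.08206 L·atm/(mol·K))
T = PV/(nR) = 3.8×22.6/(4.9×0.08206)
= 85.88/0.402094
= 213.58 K

213.58 K


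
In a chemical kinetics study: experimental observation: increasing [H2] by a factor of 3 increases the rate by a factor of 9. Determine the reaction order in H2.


rate ∝ [H2]^n
3^n = 9 → n = 2
Order in H2: 2

2


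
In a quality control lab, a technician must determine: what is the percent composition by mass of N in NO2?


M(NO2) = 1×14.01 + 2×16.0 = 46.01 g/mol
Mass of N = 1 × 14.01 = 14.01 g/mol
% N = 14.01/46.01 × 100 = 30.45%

30.45%


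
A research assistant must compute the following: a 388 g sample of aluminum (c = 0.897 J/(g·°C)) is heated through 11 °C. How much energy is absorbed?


q = mcΔT = 388 × 0.897 × 11
= 3828.40 J

3828.40 J


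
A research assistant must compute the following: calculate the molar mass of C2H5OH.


M(C2H5OH) = 2×12.01 + 6×1.008 + 1×16.0
= 24.02 + 6.05 + 16.0
= 46.07 g/mol

46.07 g/mol


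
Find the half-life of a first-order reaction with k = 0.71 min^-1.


t½ = ln2/k = 0.693147/(0.71 min^-1)
= 0.9763 min

0.9763 min


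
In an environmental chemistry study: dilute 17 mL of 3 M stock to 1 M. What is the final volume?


C1V1 = C2V2
3 × 17 = 1 × V2
V2 = 51/1 = 51.0 mL

51.0 mL


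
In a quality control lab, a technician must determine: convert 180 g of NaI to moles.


M(NaI) = 149.89 g/mol
n = mass/M = 180/149.89 = 1.2009 mol

1.2009 mol


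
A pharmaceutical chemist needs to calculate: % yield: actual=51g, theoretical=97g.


% yield = actual/theoretical × 100
= 51/97 × 100
= 52.58%

52.58%


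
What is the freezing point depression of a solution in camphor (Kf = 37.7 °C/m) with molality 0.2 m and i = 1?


ΔTf = Kf × m × i
= 37.7 × 0.2 × 1
= 7.54 °C

7.54 °C


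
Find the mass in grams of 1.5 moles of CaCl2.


M(CaCl2) = 110.98 g/mol
mass = n × M = 1.5 × 110.98 = 166.47 g

166.47 g


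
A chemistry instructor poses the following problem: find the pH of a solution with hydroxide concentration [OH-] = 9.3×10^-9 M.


pOH = -log10([OH-]) = -log10(9.3×10^-9)
= 9 - log10(9.3) = 8.03
pH = 14 - pOH = 14 - 8.03 = 5.97

5.97


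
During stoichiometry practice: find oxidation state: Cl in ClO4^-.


x + 4(-2) = -1, so x = +7
Oxidation number: +7

+7


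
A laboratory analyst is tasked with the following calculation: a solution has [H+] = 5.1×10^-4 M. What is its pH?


pH = -log10([H+]) = -log10(5.1×10^-4)
= 4 - log10(5.1)
= 4 - 0.71
= 3.29

3.29


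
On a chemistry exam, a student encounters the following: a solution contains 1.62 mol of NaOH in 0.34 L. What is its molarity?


M = n/V = 1.62/0.34 = 4.765 mol/L

4.765 M


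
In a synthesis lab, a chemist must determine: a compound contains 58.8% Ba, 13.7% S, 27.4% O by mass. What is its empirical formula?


Assume 100 g sample. Moles of each element:
  Ba: 58.8/137.33 = 0.428 mol
  S: 13.7/32.07 = 0.427 mol
  O: 27.4/16.0 = 1.712 mol
Divide by smallest (0.427):
  Ba: 0.428/0.427 = 1.0
  S: 0.427/0.427 = 1.0
  O: 1.712/0.427 = 4.01
Empirical formula: BaSO4

BaSO4


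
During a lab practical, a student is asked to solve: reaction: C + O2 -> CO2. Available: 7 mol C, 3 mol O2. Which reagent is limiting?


Mole ratio available / coefficient:
  C: 7/1 = 7.000
  O2: 3/1 = 3.000
Smaller ratio is limiting.

O2


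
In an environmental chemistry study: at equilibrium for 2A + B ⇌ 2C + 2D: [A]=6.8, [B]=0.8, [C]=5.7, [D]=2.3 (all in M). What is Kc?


Kc = [C]^2[D]^2/([A]^2[B])
= (5.7^2 × 2.3^2)/(6.8^2 × 0.8^1)
= 171.8721/36.992
= 4.646

4.646


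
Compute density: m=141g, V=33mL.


ρ = mass/volume
= 141/33
= 4.273 g/mL

4.273 g/mL


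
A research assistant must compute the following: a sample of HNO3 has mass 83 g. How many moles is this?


M(HNO3) = 63.02 g/mol
n = mass/M = 83/63.02 = 1.317 mol

1.317 mol


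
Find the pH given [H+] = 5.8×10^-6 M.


pH = -log10([H+]) = -log10(5.8×10^-6)
= 6 - log10(5.8)
= 6 - 0.76
= 5.24

5.24


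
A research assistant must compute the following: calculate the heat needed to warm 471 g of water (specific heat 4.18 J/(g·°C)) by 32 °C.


q = mcΔT = 471 × 4.18 × 32
= 63000.96 J

63000.96 J


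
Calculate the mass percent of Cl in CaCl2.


M(CaCl2) = 1×40.08 + 2×35.45 = 110.98 g/mol
Mass of Cl = 2 × 35.45 = 70.90 g/mol
% Cl = 70.90/110.98 × 100 = 63.89%

63.89%


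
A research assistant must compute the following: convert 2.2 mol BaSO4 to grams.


M(BaSO4) = 233.4 g/mol
mass = n × M = 2.2 × 233.4 = 513.48 g

513.48 g


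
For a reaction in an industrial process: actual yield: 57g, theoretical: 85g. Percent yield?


% yield = actual/theoretical × 100
= 57/85 × 100
= 67.06%

67.06%


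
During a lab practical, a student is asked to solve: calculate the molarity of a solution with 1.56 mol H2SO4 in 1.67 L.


M = n/V = 1.56/1.67 = 0.934 mol/L

0.934 M


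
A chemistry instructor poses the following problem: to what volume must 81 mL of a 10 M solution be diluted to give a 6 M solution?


C1V1 = C2V2
10 × 81 = 6 × V2
V2 = 810/6 = 135.0 mL

135.0 mL


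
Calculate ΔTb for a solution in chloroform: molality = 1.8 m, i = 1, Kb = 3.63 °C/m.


ΔTb = Kb × m × i
= 3.63 × 1.8 × 1
= 6.534 °C

6.534 °C


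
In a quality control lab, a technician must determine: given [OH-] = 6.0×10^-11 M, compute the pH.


pOH = -log10([OH-]) = -log10(6.0×10^-11)
= 11 - log10(6.0) = 10.22
pH = 14 - pOH = 14 - 10.22 = 3.78

3.78


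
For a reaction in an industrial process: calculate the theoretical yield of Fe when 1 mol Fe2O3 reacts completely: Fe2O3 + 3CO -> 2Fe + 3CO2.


Mole ratio Fe:Fe2O3 = 2:1
n(Fe) = 1 × 2/1 = 2.000 mol
mass = 2.000 × 55.85 = 111.7 g

111.7 g


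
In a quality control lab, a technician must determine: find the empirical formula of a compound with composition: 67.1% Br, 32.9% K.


Assume 100 g sample. Moles of each element:
  Br: 67.1/79.9 = 0.84 mol
  K: 32.9/39.1 = 0.841 mol
Divide by smallest (0.84):
  Br: 0.84/0.84 = 1.0
  K: 0.841/0.84 = 1.0
Empirical formula: KBr

KBr


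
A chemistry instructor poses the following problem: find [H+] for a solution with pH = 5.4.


[H+] = 10^(-pH) = 10^(-5.4)
= 3.98×10^-6 M

3.98×10^-6 M


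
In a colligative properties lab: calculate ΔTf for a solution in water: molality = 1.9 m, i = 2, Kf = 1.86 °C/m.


ΔTf = Kf × m × i
= 1.86 × 1.9 × 2
= 7.068 °C

7.068 °C


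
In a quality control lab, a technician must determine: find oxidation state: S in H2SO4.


2(+1) + x + 4(-2) = 0, so x = +6
Oxidation number: +6

+6


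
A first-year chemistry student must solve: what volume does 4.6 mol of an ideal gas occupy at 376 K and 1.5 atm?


PV = nRT  (R = 0.08206 L·atm/(mol·K))
V = nRT/P = 4.6×0.08206×376/1.5
= 94.621 L

94.621 L


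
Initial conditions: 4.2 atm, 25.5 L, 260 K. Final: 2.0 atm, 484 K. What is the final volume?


P1V1/T1 = P2V2/T2
V2 = P1V1T2/(T1P2)
= 4.2×25.5×484/(260×2.0)
= 99.685 L

99.685 L


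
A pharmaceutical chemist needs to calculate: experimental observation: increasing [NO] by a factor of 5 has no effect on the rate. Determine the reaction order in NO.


rate ∝ [NO]^n
rate ∝ [NO]^0
Order in NO: 0

0


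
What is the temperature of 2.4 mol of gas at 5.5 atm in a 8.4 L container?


PV = nRT  (R = 0.08206 L·atm/(mol·K))
T = PV/(nR) = 5.5×8.4/(2.4×0.08206)
= 46.20/0.196944
= 234.58 K

234.58 K


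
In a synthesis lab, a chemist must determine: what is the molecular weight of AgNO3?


M(AgNO3) = 1×107.87 + 1×14.01 + 3×16.0
= 107.87 + 14.01 + 48.0
= 169.88 g/mol

169.88 g/mol


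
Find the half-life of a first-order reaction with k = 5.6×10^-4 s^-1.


t½ = ln2/k = 0.693147/(5.6×10^-4 s^-1)
= 1238 s

1238 s


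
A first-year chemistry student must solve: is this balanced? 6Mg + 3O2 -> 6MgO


Equation: 6Mg + 3O2 -> 6MgO
Check atoms: Mg: 6=6, O: 6=6
Balanced

Yes, balanced


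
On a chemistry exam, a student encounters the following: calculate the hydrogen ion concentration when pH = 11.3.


[H+] = 10^(-pH) = 10^(-11.3)
= 5.01×10^-12 M

5.01×10^-12 M


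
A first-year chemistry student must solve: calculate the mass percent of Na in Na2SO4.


M(Na2SO4) = 2×22.99 + 1×32.07 + 4×16.0 = 142.05 g/mol
Mass of Na = 2 × 22.99 = 45.98 g/mol
% Na = 45.98/142.05 × 100 = 32.37%

32.37%


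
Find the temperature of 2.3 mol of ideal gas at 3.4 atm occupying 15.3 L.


PV = nRT  (R = 0.08206 L·atm/(mol·K))
T = PV/(nR) = 3.4×15.3/(2.3×0.08206)
= 52.02/0.188738
= 275.62 K

275.62 K


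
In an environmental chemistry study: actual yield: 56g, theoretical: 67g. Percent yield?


% yield = actual/theoretical × 100
= 56/67 × 100
= 83.58%

83.58%


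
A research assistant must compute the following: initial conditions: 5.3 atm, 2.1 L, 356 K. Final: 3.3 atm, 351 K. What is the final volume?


P1V1/T1 = P2V2/T2
V2 = P1V1T2/(T1P2)
= 5.3×2.1×351/(356×3.3)
= 3.325 L

3.325 L


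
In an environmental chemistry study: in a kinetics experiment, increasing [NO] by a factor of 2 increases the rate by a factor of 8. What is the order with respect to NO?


rate ∝ [NO]^n
2^n = 8 → n = 3
Order in NO: 3

3


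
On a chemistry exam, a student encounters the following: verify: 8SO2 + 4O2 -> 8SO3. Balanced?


Equation: 8SO2 + 4O2 -> 8SO3
Check atoms: O: 24=24, S: 8=8
Balanced

Yes, balanced


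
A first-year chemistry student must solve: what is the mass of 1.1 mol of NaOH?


M(NaOH) = 40.0 g/mol
mass = n × M = 1.1 × 40.0 = 44.00 g

44.00 g


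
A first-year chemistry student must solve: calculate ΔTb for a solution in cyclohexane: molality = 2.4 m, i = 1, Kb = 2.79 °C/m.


ΔTb = Kb × m × i
= 2.79 × 2.4 × 1
= 6.696 °C

6.696 °C


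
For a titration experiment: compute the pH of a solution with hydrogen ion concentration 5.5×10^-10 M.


pH = -log10([H+]) = -log10(5.5×10^-10)
= 10 - log10(5.5)
= 10 - 0.74
= 9.26

9.26


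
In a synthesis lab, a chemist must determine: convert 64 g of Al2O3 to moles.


M(Al2O3) = 101.96 g/mol
n = mass/M = 64/101.96 = 0.6277 mol

0.6277 mol


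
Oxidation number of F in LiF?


F is always -1
Oxidation number: -1

-1


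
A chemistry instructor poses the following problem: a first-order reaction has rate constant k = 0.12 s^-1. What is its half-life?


t½ = ln2/k = 0.693147/(0.12 s^-1)
= 5.776 s

5.776 s


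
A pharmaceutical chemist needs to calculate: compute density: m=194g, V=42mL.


ρ = mass/volume
= 194/42
= 4.619 g/mL

4.619 g/mL


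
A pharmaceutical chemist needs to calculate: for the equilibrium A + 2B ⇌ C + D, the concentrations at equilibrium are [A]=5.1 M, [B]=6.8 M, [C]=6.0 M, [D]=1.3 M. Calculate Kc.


Kc = [C][D]/([A][B]^2)
= (6.0^1 × 1.3^1)/(5.1^1 × 6.8^2)
= 7.8/235.824
= 0.03308

0.03308


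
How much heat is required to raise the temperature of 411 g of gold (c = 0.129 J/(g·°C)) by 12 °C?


q = mcΔT = 411 × 0.129 × 12
= 636.23 J

636.23 J


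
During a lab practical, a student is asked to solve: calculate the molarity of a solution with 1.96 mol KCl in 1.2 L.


M = n/V = 1.96/1.2 = 1.633 mol/L

1.633 M


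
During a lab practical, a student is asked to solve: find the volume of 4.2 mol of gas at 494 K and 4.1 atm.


PV = nRT  (R = 0.08206 L·atm/(mol·K))
V = nRT/P = 4.2×0.08206×494/4.1
= 41.526 L

41.526 L


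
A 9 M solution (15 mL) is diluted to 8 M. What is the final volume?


C1V1 = C2V2
9 × 15 = 8 × V2
V2 = 135/8 = 16.88 mL

16.88 mL


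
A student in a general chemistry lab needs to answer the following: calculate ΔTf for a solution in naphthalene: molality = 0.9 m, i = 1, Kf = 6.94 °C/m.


ΔTf = Kf × m × i
= 6.94 × 0.9 × 1
= 6.246 °C

6.246 °C


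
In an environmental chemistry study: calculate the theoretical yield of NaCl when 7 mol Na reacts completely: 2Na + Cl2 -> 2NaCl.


Mole ratio NaCl:Na = 2:2
n(NaCl) = 7 × 2/2 = 7.000 mol
mass = 7.000 × 58.44 = 409.08 g

409.08 g


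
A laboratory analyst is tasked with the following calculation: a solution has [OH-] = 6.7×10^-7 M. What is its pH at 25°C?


pOH = -log10([OH-]) = -log10(6.7×10^-7)
= 7 - log10(6.7) = 6.17
pH = 14 - pOH = 14 - 6.17 = 7.83

7.83


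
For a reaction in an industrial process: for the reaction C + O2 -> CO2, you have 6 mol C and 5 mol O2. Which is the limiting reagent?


Mole ratio available / coefficient:
  C: 6/1 = 6.000
  O2: 5/1 = 5.000
Smaller ratio is limiting.

O2


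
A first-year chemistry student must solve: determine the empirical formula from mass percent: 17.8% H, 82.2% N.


Assume 100 g sample. Moles of each element:
  H: 17.8/1.008 = 17.659 mol
  N: 82.2/14.01 = 5.867 mol
Divide by smallest (5.867):
  H: 17.659/5.867 = 3.01
  N: 5.867/5.867 = 1.0
Empirical formula: NH3

NH3


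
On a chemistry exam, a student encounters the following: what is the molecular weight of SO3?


M(SO3) = 1×32.07 + 3×16.0
= 32.07 + 48.0
= 80.07 g/mol

80.07 g/mol


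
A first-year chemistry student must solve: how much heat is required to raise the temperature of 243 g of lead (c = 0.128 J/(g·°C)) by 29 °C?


q = mcΔT = 243 × 0.128 × 29
= 902.02 J

902.02 J


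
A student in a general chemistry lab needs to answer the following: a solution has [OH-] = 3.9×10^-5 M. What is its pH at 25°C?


pOH = -log10([OH-]) = -log10(3.9×10^-5)
= 5 - log10(3.9) = 4.41
pH = 14 - pOH = 14 - 4.41 = 9.59

9.59


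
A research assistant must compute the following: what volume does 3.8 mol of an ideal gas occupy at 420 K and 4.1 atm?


PV = nRT  (R = 0.08206 L·atm/(mol·K))
V = nRT/P = 3.8×0.08206×420/4.1
= 31.943 L

31.943 L


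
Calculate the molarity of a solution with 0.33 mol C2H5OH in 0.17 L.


M = n/V = 0.33/0.17 = 1.941 mol/L

1.941 M


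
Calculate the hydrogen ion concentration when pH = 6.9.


[H+] = 10^(-pH) = 10^(-6.9)
= 1.26×10^-7 M

1.26×10^-7 M


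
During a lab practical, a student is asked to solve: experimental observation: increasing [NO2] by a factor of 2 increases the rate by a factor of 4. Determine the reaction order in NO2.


rate ∝ [NO2]^n
2^n = 4 → n = 2
Order in NO2: 2

2


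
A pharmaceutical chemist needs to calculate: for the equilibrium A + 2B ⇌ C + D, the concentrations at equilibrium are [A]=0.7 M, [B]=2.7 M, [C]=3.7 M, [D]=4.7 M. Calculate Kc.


Kc = [C][D]/([A][B]^2)
= (3.7^1 × 4.7^1)/(0.7^1 × 2.7^2)
= 17.39/5.103
= 3.408

3.408


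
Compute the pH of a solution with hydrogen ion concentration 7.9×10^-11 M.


pH = -log10([H+]) = -log10(7.9×10^-11)
= 11 - log10(7.9)
= 11 - 0.9
= 10.1

10.1


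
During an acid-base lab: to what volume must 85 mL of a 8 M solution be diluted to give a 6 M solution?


C1V1 = C2V2
8 × 85 = 6 × V2
V2 = 680/6 = 113.33 mL

113.33 mL


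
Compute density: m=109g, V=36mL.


ρ = mass/volume
= 109/36
= 3.028 g/mL

3.028 g/mL


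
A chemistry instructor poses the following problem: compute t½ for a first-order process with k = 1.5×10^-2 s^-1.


t½ = ln2/k = 0.693147/(1.5×10^-2 s^-1)
= 46.21 s

46.21 s


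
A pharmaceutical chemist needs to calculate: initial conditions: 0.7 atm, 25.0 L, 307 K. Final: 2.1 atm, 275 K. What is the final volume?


P1V1/T1 = P2V2/T2
V2 = P1V1T2/(T1P2)
= 0.7×25.0×275/(307×2.1)
= 7.465 L

7.465 L


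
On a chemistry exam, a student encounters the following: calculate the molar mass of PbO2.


M(PbO2) = 1×207.2 + 2×16.0
= 207.2 + 32.0
= 239.2 g/mol

239.2 g/mol


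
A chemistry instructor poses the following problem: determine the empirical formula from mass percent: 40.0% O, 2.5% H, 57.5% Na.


Assume 100 g sample. Moles of each element:
  O: 40.0/16.0 = 2.5 mol
  H: 2.5/1.008 = 2.48 mol
  Na: 57.5/22.99 = 2.501 mol
Divide by smallest (2.48):
  O: 2.5/2.48 = 1.01
  H: 2.48/2.48 = 1.0
  Na: 2.501/2.48 = 1.01
Empirical formula: NaOH

NaOH


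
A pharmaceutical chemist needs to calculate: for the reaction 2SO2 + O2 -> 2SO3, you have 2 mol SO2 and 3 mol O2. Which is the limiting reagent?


Mole ratio available / coefficient:
  SO2: 2/2 = 1.000
  O2: 3/1 = 3.000
Smaller ratio is limiting.

SO2


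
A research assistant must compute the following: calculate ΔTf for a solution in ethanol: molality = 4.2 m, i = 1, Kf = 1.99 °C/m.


ΔTf = Kf × m × i
= 1.99 × 4.2 × 1
= 8.358 °C

8.358 °C


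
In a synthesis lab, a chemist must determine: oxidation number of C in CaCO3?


(+2) + x + 3(-2) = 0, so x = +4
Oxidation number: +4

+4


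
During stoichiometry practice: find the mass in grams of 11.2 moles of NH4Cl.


M(NH4Cl) = 53.49 g/mol
mass = n × M = 11.2 × 53.49 = 599.09 g

599.09 g


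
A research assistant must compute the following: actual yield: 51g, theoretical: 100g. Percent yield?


% yield = actual/theoretical × 100
= 51/100 × 100
= 51.0%

51.0%


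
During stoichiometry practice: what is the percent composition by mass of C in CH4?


M(CH4) = 1×12.01 + 4×1.008 = 16.042 g/mol
Mass of C = 1 × 12.01 = 12.01 g/mol
% C = 12.01/16.042 × 100 = 74.87%

74.87%


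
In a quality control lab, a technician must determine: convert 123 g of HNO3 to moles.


M(HNO3) = 63.02 g/mol
n = mass/M = 123/63.02 = 1.9518 mol

1.9518 mol


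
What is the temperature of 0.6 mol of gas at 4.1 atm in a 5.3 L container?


PV = nRT  (R = 0.08206 L·atm/(mol·K))
T = PV/(nR) = 4.1×5.3/(0.6×0.08206)
= 21.73/0.049236
= 441.34 K

441.34 K


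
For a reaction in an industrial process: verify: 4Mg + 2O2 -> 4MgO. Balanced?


Equation: 4Mg + 2O2 -> 4MgO
Check atoms: Mg: 4=4, O: 4=4
Balanced

Yes, balanced


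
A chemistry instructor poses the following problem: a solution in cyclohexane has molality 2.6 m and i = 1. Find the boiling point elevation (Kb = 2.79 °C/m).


ΔTb = Kb × m × i
= 2.79 × 2.6 × 1
= 7.254 °C

7.254 °C


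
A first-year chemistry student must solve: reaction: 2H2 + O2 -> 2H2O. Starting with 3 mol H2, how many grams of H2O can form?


Mole ratio H2O:H2 = 2:2
n(H2O) = 3 × 2/2 = 3.000 mol
mass = 3.000 × 18.02 = 54.06 g

54.06 g


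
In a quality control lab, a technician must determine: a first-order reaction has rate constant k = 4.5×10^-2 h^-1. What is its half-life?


t½ = ln2/k = 0.693147/(4.5×10^-2 h^-1)
= 15.40 h

15.40 h


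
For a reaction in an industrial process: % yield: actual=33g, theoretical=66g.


% yield = actual/theoretical × 100
= 33/66 × 100
= 50.0%

50.0%


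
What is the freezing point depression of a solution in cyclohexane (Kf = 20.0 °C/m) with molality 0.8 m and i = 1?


ΔTf = Kf × m × i
= 20.0 × 0.8 × 1
= 16.0 °C

16.0 °C


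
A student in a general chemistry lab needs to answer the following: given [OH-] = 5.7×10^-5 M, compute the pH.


pOH = -log10([OH-]) = -log10(5.7×10^-5)
= 5 - log10(5.7) = 4.24
pH = 14 - pOH = 14 - 4.24 = 9.76

9.76


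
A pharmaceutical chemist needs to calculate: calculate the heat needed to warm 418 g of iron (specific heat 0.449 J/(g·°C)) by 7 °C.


q = mcΔT = 418 × 0.449 × 7
= 1313.77 J

1313.77 J


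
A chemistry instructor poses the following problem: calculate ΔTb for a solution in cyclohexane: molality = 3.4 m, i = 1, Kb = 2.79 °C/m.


ΔTb = Kb × m × i
= 2.79 × 3.4 × 1
= 9.486 °C

9.486 °C


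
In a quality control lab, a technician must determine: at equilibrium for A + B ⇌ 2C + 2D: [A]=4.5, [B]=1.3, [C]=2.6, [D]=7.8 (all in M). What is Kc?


Kc = [C]^2[D]^2/([A][B])
= (2.6^2 × 7.8^2)/(4.5^1 × 1.3^1)
= 411.2784/5.85
= 70.30

70.30
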